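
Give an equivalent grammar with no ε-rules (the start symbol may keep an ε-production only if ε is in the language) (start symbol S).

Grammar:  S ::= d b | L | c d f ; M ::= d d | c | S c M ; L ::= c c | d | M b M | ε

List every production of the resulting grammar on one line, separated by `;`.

Nullable set = {L, S}.
ε ∈ L(G) since S is nullable, so keep S → ε.
Expand every rule over subsets of its nullable positions: M → S c M gives S c M | c M.

S ::= d b | L | c d f | ε; M ::= d d | c | S c M | c M; L ::= c c | d | M b M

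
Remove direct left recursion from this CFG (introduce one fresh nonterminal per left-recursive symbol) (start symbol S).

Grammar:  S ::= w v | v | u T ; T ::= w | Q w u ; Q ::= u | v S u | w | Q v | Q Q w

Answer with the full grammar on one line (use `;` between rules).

S ::= w v | v | u T; T ::= w | Q w u; Q ::= u Q' | v S u Q' | w Q'; Q' ::= v Q' | Q w Q' | ε

Directly left-recursive nonterminal: Q.
For Q: α = {v, Q w}, β = {u, v S u, w}. Rewrite as Q → β Q' and Q' → α Q' | ε.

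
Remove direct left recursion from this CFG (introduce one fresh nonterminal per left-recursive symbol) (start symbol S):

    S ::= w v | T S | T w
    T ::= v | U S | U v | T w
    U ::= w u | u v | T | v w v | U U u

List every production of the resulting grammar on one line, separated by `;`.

S ::= w v | T S | T w; T ::= v T' | U S T' | U v T'; U ::= w u U' | u v U' | T U' | v w v U'; T' ::= w T' | eps; U' ::= U u U' | eps

Directly left-recursive nonterminals: T, U.
For T: α = {w}, β = {v, U S, U v}. Rewrite as T → β T' and T' → α T' | ε.
For U: α = {U u}, β = {w u, u v, T, v w v}. Rewrite as U → β U' and U' → α U' | ε.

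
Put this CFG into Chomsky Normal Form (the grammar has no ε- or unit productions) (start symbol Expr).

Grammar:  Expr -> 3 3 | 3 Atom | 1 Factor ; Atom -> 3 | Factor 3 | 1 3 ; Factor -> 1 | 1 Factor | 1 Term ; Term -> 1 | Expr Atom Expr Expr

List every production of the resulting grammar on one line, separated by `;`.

Introduce a nonterminal for each terminal appearing in a rule of length ≥ 2: X1 → 3, X2 → 1.
Binarize each right-hand side of length ≥ 3 by chaining fresh nonterminals (Y1, Y2, …): affected rules were Term → Expr Atom Expr Expr.

Expr -> X1 X1 | X1 Atom | X2 Factor; Atom -> 3 | Factor X1 | X2 X1; Factor -> 1 | X2 Factor | X2 Term; Term -> 1 | Expr Y1; X1 -> 3; X2 -> 1; Y1 -> Atom Y2; Y2 -> Expr Expr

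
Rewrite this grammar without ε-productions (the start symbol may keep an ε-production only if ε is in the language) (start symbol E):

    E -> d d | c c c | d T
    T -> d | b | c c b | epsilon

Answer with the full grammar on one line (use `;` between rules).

E -> d d | c c c | d T | d; T -> d | b | c c b

Nullable nonterminals: {T}.
ε ∉ L(G), so no ε-production is kept.
For each production, add variants omitting each subset of nullable occurrences: E → d T gives d T | d.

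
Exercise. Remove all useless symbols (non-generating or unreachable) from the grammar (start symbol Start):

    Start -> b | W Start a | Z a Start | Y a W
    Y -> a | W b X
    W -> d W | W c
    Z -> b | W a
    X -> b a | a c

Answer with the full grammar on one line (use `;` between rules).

Start -> b | Z a Start; Z -> b

Generating nonterminals: {Start, X, Y, Z}.
Reachable from Start after that: {Start, Z}.
Removed useless symbols: {W, X, Y} and every production mentioning them.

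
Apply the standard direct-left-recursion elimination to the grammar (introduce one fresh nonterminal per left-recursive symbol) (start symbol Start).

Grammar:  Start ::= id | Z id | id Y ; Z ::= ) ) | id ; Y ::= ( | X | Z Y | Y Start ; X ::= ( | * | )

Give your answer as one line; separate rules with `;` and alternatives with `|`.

Y is directly left-recursive.
For Y: α = {Start}, β = {(, X, Z Y}. Rewrite as Y → β Y1 and Y1 → α Y1 | ε.

Start ::= id | Z id | id Y; Z ::= ) ) | id; Y ::= ( Y1 | X Y1 | Z Y Y1; X ::= ( | * | ); Y1 ::= Start Y1 | ε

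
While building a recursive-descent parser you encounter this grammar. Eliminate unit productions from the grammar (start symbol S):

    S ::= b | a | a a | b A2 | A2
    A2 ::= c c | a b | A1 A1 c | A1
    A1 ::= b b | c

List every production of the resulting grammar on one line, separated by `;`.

Unit pairs: A2 ⇒* {A1}; S ⇒* {A1, A2}.
For every A with A ⇒* B via unit rules, add B's non-unit alternatives to A; then delete every rule of the form X → Y.

S ::= c c | a b | A1 A1 c | b b | c | b | a | a a | b A2; A2 ::= c c | a b | A1 A1 c | b b | c; A1 ::= b b | c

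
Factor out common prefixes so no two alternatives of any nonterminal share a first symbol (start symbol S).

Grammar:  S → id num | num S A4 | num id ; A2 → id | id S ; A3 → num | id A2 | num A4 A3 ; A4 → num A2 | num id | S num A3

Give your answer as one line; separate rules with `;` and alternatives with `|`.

S has alternatives sharing prefix 'num': factor to S → num S' with S' → S A4 | id.
A2 has alternatives sharing prefix 'id': factor to A2 → id A2' with A2' → ε | S.
A3 has alternatives sharing prefix 'num': factor to A3 → num A3' with A3' → ε | A4 A3.
A4 has alternatives sharing prefix 'num': factor to A4 → num A4' with A4' → A2 | id.

S → id num | num S'; A2 → id A2'; A3 → id A2 | num A3'; A4 → S num A3 | num A4'; S' → S A4 | id; A2' → epsilon | S; A3' → epsilon | A4 A3; A4' → A2 | id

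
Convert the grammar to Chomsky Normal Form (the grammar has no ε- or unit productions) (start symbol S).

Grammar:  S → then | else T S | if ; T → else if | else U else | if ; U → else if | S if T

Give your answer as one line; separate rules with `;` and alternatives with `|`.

S → then | X1 Y1 | if; T → X1 X2 | X1 Y2 | if; U → X1 X2 | S Y3; X1 → else; X2 → if; Y1 → T S; Y2 → U X1; Y3 → X2 T

Introduce a nonterminal for each terminal appearing in a rule of length ≥ 2: X1 → else, X2 → if.
Binarize each right-hand side of length ≥ 3 by chaining fresh nonterminals (Y1, Y2, …): affected rules were S → X1 T S; T → X1 U X1; U → S X2 T.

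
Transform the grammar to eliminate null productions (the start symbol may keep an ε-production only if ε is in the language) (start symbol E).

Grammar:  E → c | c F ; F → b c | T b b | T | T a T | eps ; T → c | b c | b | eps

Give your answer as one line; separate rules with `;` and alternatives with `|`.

E → c | c F; F → b c | T b b | b b | T | T a T | T a | a T | a; T → c | b c | b

The nullable symbols are {F, T}.
ε ∉ L(G), so no ε-production is kept.
Add the nullable-subset variants: F → T b b gives T b b | b b. F → T a T gives T a T | T a | a T | a.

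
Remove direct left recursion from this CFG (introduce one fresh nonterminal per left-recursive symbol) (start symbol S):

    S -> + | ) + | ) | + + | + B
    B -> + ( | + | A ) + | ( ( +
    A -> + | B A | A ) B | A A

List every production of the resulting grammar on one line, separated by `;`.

S -> + | ) + | ) | + + | + B; B -> + ( | + | A ) + | ( ( +; A -> + A' | B A A'; A' -> ) B A' | A A' | ε

Directly left-recursive nonterminal: A.
For A: α = {) B, A}, β = {+, B A}. Rewrite as A → β A' and A' → α A' | ε.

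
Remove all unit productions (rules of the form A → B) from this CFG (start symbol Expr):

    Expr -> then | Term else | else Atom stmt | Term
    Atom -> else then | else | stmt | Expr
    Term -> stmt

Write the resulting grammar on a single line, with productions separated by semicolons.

Unit pairs: Atom ⇒* {Expr, Term}; Expr ⇒* {Term}.
For every A with A ⇒* B via unit rules, add B's non-unit alternatives to A; then delete every rule of the form X → Y.

Expr -> stmt | then | Term else | else Atom stmt; Atom -> stmt | else then | else | then | Term else | else Atom stmt; Term -> stmt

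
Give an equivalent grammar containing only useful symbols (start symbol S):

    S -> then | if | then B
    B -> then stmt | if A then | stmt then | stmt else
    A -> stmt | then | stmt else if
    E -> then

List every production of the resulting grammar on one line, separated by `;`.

S -> then | if | then B; B -> then stmt | if A then | stmt then | stmt else; A -> stmt | then | stmt else if

Generating nonterminals: {A, B, E, S}.
Reachable from S after that: {A, B, S}.
Removed useless symbols: {E} and every production mentioning them.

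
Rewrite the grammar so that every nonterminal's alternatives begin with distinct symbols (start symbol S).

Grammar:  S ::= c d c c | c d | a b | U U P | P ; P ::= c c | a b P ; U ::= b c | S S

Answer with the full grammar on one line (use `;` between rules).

S ::= a b | U U P | P | c d S'; P ::= c c | a b P; U ::= b c | S S; S' ::= c c | ε

S has alternatives sharing prefix 'c d': factor to S → c d S' with S' → c c | ε.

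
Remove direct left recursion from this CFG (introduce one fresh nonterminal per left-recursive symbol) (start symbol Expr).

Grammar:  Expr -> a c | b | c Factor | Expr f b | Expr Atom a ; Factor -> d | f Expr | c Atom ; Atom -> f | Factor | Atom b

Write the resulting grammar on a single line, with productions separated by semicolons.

Expr, Atom are directly left-recursive.
For Expr: α = {f b, Atom a}, β = {a c, b, c Factor}. Rewrite as Expr → β Expr1 and Expr1 → α Expr1 | ε.
For Atom: α = {b}, β = {f, Factor}. Rewrite as Atom → β Atom1 and Atom1 → α Atom1 | ε.

Expr -> a c Expr1 | b Expr1 | c Factor Expr1; Factor -> d | f Expr | c Atom; Atom -> f Atom1 | Factor Atom1; Expr1 -> f b Expr1 | Atom a Expr1 | ε; Atom1 -> b Atom1 | ε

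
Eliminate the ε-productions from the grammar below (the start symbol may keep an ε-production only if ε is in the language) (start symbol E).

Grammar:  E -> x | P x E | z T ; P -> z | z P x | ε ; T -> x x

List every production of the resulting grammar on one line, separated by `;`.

E -> x | P x E | x E | z T; P -> z | z P x | z x; T -> x x

The nullable symbols are {P}.
ε ∉ L(G), so no ε-production is kept.
Expand every rule over subsets of its nullable positions: E → P x E gives P x E | x E. P → z P x gives z P x | z x.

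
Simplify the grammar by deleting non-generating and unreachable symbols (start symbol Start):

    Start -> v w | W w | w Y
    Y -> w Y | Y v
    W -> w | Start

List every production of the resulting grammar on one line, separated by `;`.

Generating nonterminals: {Start, W}.
Reachable from Start after that: {Start, W}.
Removed useless symbols: {Y} and every production mentioning them.

Start -> v w | W w; W -> w | Start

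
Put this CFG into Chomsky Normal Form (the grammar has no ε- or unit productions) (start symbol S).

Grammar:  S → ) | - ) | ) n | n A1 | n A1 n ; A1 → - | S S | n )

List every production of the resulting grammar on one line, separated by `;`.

Introduce a nonterminal for each terminal appearing in a rule of length ≥ 2: X1 → -, X2 → ), X3 → n.
Binarize each right-hand side of length ≥ 3 by chaining fresh nonterminals (Y1, Y2, …): affected rules were S → X3 A1 X3.

S → ) | X1 X2 | X2 X3 | X3 A1 | X3 Y1; A1 → - | S S | X3 X2; X1 → -; X2 → ); X3 → n; Y1 → A1 X3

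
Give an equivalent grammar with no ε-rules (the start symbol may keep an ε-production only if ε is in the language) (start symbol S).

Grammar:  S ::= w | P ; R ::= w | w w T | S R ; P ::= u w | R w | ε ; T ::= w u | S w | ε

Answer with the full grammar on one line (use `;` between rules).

S ::= w | P | ε; R ::= w | w w T | w w | S R; P ::= u w | R w; T ::= w u | S w | w

Nullable nonterminals: {P, S, T}.
ε ∈ L(G) since S is nullable, so keep S → ε.
Add the nullable-subset variants: R → w w T gives w w T | w w. T → S w gives S w | w.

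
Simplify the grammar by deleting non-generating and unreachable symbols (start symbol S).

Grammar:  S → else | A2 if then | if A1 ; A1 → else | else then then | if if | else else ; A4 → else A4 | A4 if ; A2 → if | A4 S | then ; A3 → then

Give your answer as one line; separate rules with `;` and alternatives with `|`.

S → else | A2 if then | if A1; A1 → else | else then then | if if | else else; A2 → if | then

Generating nonterminals: {A1, A2, A3, S}.
Reachable from S after that: {A1, A2, S}.
Removed useless symbols: {A3, A4} and every production mentioning them.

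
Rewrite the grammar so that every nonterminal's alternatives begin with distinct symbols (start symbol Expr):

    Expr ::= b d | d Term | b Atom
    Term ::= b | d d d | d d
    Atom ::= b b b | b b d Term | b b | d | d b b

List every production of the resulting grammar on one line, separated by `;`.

Expr has alternatives sharing prefix 'b': factor to Expr → b Expr1 with Expr1 → d | Atom.
Term has alternatives sharing prefix 'd d': factor to Term → d d Term1 with Term1 → d | ε.
Atom has alternatives sharing prefix 'b b': factor to Atom → b b Atom1 with Atom1 → b | d Term | ε.
Atom has alternatives sharing prefix 'd': factor to Atom → d Atom2 with Atom2 → ε | b b.

Expr ::= d Term | b Expr1; Term ::= b | d d Term1; Atom ::= b b Atom1 | d Atom2; Expr1 ::= d | Atom; Term1 ::= d | ε; Atom1 ::= b | d Term | ε; Atom2 ::= ε | b b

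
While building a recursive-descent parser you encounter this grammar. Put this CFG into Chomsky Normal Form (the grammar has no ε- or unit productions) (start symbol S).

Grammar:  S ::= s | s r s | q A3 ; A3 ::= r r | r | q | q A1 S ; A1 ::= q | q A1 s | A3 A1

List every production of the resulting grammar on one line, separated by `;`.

Introduce a nonterminal for each terminal appearing in a rule of length ≥ 2: X1 → s, X2 → r, X3 → q.
Binarize each right-hand side of length ≥ 3 by chaining fresh nonterminals (Y1, Y2, …): affected rules were S → X1 X2 X1; A3 → X3 A1 S; A1 → X3 A1 X1.

S ::= s | X1 Y1 | X3 A3; A3 ::= X2 X2 | r | q | X3 Y2; A1 ::= q | X3 Y3 | A3 A1; X1 ::= s; X2 ::= r; X3 ::= q; Y1 ::= X2 X1; Y2 ::= A1 S; Y3 ::= A1 X1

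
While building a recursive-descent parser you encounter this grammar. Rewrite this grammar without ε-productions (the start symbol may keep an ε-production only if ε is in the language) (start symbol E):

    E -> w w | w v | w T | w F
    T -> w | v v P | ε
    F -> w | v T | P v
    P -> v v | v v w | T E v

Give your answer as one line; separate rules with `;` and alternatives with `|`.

The nullable symbols are {T}.
ε ∉ L(G), so no ε-production is kept.
Add the nullable-subset variants: E → w T gives w T | w. F → v T gives v T | v. P → T E v gives T E v | E v.

E -> w w | w v | w T | w | w F; T -> w | v v P; F -> w | v T | v | P v; P -> v v | v v w | T E v | E v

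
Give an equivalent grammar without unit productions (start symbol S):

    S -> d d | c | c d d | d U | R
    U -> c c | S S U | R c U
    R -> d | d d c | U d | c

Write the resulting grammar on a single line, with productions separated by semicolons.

Unit pairs: S ⇒* {R}.
Replace each nonterminal's rules with the union of the non-unit rules of every nonterminal it unit-derives.

S -> d d | c | c d d | d U | d | d d c | U d; U -> c c | S S U | R c U; R -> d | d d c | U d | c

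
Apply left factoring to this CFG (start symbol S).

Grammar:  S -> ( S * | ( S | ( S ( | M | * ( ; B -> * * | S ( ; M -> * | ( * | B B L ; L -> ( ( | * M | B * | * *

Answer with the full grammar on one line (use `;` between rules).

S has alternatives sharing prefix '( S': factor to S → ( S S' with S' → * | ε | (.
L has alternatives sharing prefix '*': factor to L → * L' with L' → M | *.

S -> M | * ( | ( S S'; B -> * * | S (; M -> * | ( * | B B L; L -> ( ( | B * | * L'; S' -> * | ε | (; L' -> M | *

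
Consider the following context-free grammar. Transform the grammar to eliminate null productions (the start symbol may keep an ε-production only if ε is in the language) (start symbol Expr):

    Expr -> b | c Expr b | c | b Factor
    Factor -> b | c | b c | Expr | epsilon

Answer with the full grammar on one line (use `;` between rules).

Expr -> b | c Expr b | c | b Factor; Factor -> b | c | b c | Expr

Nullable set = {Factor}.
ε ∉ L(G), so no ε-production is kept.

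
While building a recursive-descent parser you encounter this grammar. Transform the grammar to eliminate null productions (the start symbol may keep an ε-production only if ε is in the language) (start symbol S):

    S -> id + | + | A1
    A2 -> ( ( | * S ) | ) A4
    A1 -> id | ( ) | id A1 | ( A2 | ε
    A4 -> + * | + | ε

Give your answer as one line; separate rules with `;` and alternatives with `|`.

The nullable symbols are {A1, A4, S}.
ε ∈ L(G) since S is nullable, so keep S → ε.
Add the nullable-subset variants: A2 → * S ) gives * S ) | * ). A2 → ) A4 gives ) A4 | ).

S -> id + | + | A1 | ε; A2 -> ( ( | * S ) | * ) | ) A4 | ); A1 -> id | ( ) | id A1 | ( A2; A4 -> + * | +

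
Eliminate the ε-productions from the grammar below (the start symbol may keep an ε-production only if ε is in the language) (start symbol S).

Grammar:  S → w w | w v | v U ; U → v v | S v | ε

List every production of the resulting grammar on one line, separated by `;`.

S → w w | w v | v U | v; U → v v | S v

Nullable set = {U}.
ε ∉ L(G), so no ε-production is kept.
For each production, add variants omitting each subset of nullable occurrences: S → v U gives v U | v.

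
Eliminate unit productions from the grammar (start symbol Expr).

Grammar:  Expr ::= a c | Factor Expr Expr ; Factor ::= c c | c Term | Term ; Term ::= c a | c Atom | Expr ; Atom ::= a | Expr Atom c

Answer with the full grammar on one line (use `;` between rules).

Unit pairs: Factor ⇒* {Expr, Term}; Term ⇒* {Expr}.
For each unit pair (A, B), copy every non-unit production of B to A, then drop all unit productions.

Expr ::= a c | Factor Expr Expr; Factor ::= c a | c Atom | c c | c Term | a c | Factor Expr Expr; Term ::= c a | c Atom | a c | Factor Expr Expr; Atom ::= a | Expr Atom c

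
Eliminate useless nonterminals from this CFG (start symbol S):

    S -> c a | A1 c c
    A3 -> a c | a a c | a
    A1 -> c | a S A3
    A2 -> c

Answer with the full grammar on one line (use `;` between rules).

S -> c a | A1 c c; A3 -> a c | a a c | a; A1 -> c | a S A3

Generating nonterminals: {A1, A2, A3, S}.
Reachable from S after that: {A1, A3, S}.
Removed useless symbols: {A2} and every production mentioning them.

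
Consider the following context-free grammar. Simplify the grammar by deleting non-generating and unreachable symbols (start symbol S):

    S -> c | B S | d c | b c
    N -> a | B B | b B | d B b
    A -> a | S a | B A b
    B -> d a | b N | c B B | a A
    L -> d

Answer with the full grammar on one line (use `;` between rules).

Generating nonterminals: {A, B, L, N, S}.
Reachable from S after that: {A, B, N, S}.
Removed useless symbols: {L} and every production mentioning them.

S -> c | B S | d c | b c; N -> a | B B | b B | d B b; A -> a | S a | B A b; B -> d a | b N | c B B | a A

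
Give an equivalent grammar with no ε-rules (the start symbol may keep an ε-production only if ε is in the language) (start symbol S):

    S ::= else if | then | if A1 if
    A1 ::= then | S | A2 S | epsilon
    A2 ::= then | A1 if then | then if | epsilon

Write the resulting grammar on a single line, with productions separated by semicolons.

S ::= else if | then | if A1 if | if if; A1 ::= then | S | A2 S; A2 ::= then | A1 if then | if then | then if

Nullable set = {A1, A2}.
ε ∉ L(G), so no ε-production is kept.
Add the nullable-subset variants: S → if A1 if gives if A1 if | if if. A2 → A1 if then gives A1 if then | if then.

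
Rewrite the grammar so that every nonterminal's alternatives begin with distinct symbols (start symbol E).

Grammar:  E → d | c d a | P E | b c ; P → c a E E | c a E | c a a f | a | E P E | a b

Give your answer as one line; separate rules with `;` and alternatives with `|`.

E → d | c d a | P E | b c; P → E P E | c a P' | a P''; P' → a f | E P'''; P'' → epsilon | b; P''' → E | epsilon

P has alternatives sharing prefix 'c a': factor to P → c a P' with P' → E E | E | a f.
P has alternatives sharing prefix 'a': factor to P → a P'' with P'' → ε | b.
P' has alternatives sharing prefix 'E': factor to P' → E P''' with P''' → E | ε.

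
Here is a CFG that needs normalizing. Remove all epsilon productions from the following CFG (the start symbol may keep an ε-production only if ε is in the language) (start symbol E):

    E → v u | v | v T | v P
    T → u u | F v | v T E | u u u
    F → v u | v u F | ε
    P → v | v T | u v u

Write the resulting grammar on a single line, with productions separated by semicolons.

E → v u | v | v T | v P; T → u u | F v | v | v T E | u u u; F → v u | v u F; P → v | v T | u v u

Nullable nonterminals: {F}.
ε ∉ L(G), so no ε-production is kept.
Expand every rule over subsets of its nullable positions: T → F v gives F v | v.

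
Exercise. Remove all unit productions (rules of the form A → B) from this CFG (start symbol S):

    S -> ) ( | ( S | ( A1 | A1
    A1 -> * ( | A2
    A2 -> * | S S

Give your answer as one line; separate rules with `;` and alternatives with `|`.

Unit pairs: A1 ⇒* {A2}; S ⇒* {A1, A2}.
For each unit pair (A, B), copy every non-unit production of B to A, then drop all unit productions.

S -> * | S S | * ( | ) ( | ( S | ( A1; A1 -> * | S S | * (; A2 -> * | S S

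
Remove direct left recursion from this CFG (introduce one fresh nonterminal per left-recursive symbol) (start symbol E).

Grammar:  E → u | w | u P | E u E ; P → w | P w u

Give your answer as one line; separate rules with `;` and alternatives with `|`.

E → u E' | w E' | u P E'; P → w P'; E' → u E E' | ε; P' → w u P' | ε

Left recursion appears on E, P.
For E: α = {u E}, β = {u, w, u P}. Rewrite as E → β E' and E' → α E' | ε.
For P: α = {w u}, β = {w}. Rewrite as P → β P' and P' → α P' | ε.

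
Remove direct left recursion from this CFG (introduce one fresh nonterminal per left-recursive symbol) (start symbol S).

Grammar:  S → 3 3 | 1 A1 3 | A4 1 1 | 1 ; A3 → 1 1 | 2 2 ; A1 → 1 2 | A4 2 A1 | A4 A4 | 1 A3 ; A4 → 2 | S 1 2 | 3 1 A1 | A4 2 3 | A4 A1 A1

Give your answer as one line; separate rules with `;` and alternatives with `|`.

S → 3 3 | 1 A1 3 | A4 1 1 | 1; A3 → 1 1 | 2 2; A1 → 1 2 | A4 2 A1 | A4 A4 | 1 A3; A4 → 2 A4' | S 1 2 A4' | 3 1 A1 A4'; A4' → 2 3 A4' | A1 A1 A4' | ε

Directly left-recursive nonterminal: A4.
For A4: α = {2 3, A1 A1}, β = {2, S 1 2, 3 1 A1}. Rewrite as A4 → β A4' and A4' → α A4' | ε.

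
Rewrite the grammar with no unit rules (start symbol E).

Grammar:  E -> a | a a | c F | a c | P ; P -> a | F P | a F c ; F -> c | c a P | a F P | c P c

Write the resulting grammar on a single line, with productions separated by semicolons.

E -> a | a a | c F | a c | F P | a F c; P -> a | F P | a F c; F -> c | c a P | a F P | c P c

Unit pairs: E ⇒* {P}.
For every A with A ⇒* B via unit rules, add B's non-unit alternatives to A; then delete every rule of the form X → Y.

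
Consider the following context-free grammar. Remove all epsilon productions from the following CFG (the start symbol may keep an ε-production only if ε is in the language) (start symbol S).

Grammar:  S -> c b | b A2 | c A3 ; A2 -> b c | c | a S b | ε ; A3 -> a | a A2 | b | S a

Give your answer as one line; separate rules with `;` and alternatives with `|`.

S -> c b | b A2 | b | c A3; A2 -> b c | c | a S b; A3 -> a | a A2 | b | S a

Nullable set = {A2}.
ε ∉ L(G), so no ε-production is kept.
Add the nullable-subset variants: S → b A2 gives b A2 | b.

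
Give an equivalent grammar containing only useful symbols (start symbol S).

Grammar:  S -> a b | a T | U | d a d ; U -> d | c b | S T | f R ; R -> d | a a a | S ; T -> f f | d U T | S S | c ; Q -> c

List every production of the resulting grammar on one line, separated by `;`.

Generating nonterminals: {Q, R, S, T, U}.
Reachable from S after that: {R, S, T, U}.
Removed useless symbols: {Q} and every production mentioning them.

S -> a b | a T | U | d a d; U -> d | c b | S T | f R; R -> d | a a a | S; T -> f f | d U T | S S | c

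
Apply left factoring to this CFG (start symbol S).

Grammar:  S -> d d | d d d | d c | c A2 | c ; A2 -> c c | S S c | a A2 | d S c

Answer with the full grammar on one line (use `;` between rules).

S has alternatives sharing prefix 'd': factor to S → d S' with S' → d | d d | c.
S has alternatives sharing prefix 'c': factor to S → c S'' with S'' → A2 | ε.
S' has alternatives sharing prefix 'd': factor to S' → d S''' with S''' → ε | d.

S -> d S' | c S''; A2 -> c c | S S c | a A2 | d S c; S' -> c | d S'''; S'' -> A2 | ε; S''' -> ε | d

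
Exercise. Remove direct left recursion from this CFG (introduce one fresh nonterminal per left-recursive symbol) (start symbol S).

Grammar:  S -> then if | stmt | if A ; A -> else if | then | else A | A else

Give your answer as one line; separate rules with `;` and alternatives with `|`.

S -> then if | stmt | if A; A -> else if A' | then A' | else A A'; A' -> else A' | ε

Left recursion appears on A.
For A: α = {else}, β = {else if, then, else A}. Rewrite as A → β A' and A' → α A' | ε.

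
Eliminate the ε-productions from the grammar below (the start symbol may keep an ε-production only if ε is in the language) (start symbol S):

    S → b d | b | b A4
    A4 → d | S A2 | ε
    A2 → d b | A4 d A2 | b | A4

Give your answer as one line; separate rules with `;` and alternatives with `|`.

The nullable symbols are {A2, A4}.
ε ∉ L(G), so no ε-production is kept.
For each production, add variants omitting each subset of nullable occurrences: A4 → S A2 gives S A2 | S. A2 → A4 d A2 gives A4 d A2 | A4 d | d A2 | d.

S → b d | b | b A4; A4 → d | S A2 | S; A2 → d b | A4 d A2 | A4 d | d A2 | d | b | A4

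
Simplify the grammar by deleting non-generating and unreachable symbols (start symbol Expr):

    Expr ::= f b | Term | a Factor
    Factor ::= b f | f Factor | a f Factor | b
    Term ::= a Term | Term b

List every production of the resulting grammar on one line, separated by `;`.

Generating nonterminals: {Expr, Factor}.
Reachable from Expr after that: {Expr, Factor}.
Removed useless symbols: {Term} and every production mentioning them.

Expr ::= f b | a Factor; Factor ::= b f | f Factor | a f Factor | b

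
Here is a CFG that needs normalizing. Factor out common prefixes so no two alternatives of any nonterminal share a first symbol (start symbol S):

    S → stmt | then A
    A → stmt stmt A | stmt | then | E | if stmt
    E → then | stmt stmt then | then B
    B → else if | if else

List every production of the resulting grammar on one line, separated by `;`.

S → stmt | then A; A → then | E | if stmt | stmt A'; E → stmt stmt then | then E'; B → else if | if else; A' → stmt A | epsilon; E' → epsilon | B

A has alternatives sharing prefix 'stmt': factor to A → stmt A' with A' → stmt A | ε.
E has alternatives sharing prefix 'then': factor to E → then E' with E' → ε | B.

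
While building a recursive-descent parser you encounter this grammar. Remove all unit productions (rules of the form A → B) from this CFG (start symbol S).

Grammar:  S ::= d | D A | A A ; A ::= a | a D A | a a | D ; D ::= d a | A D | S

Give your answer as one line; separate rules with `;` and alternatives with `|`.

Unit pairs: A ⇒* {D, S}; D ⇒* {S}.
For every A with A ⇒* B via unit rules, add B's non-unit alternatives to A; then delete every rule of the form X → Y.

S ::= d | D A | A A; A ::= d | D A | A A | d a | A D | a | a D A | a a; D ::= d | D A | A A | d a | A D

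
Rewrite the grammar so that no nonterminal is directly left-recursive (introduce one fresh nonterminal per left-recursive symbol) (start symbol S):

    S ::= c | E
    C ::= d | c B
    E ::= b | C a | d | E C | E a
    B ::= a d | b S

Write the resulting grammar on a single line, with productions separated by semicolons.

S ::= c | E; C ::= d | c B; E ::= b E' | C a E' | d E'; B ::= a d | b S; E' ::= C E' | a E' | ε

Left recursion appears on E.
For E: α = {C, a}, β = {b, C a, d}. Rewrite as E → β E' and E' → α E' | ε.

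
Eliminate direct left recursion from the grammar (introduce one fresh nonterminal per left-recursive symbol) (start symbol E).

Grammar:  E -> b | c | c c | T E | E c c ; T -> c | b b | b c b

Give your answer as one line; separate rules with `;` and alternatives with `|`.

E is directly left-recursive.
For E: α = {c c}, β = {b, c, c c, T E}. Rewrite as E → β E' and E' → α E' | ε.

E -> b E' | c E' | c c E' | T E E'; T -> c | b b | b c b; E' -> c c E' | ε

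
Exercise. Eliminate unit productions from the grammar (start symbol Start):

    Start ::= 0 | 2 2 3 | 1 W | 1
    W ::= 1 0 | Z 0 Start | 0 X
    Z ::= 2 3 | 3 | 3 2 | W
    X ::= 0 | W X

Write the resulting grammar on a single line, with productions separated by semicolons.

Unit pairs: Z ⇒* {W}.
For every A with A ⇒* B via unit rules, add B's non-unit alternatives to A; then delete every rule of the form X → Y.

Start ::= 0 | 2 2 3 | 1 W | 1; W ::= 1 0 | Z 0 Start | 0 X; Z ::= 2 3 | 3 | 3 2 | 1 0 | Z 0 Start | 0 X; X ::= 0 | W X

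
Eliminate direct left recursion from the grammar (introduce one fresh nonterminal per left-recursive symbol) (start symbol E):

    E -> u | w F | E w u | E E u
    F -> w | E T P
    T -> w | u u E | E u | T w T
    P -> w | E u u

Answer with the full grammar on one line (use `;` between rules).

Left recursion appears on E, T.
For E: α = {w u, E u}, β = {u, w F}. Rewrite as E → β E' and E' → α E' | ε.
For T: α = {w T}, β = {w, u u E, E u}. Rewrite as T → β T' and T' → α T' | ε.

E -> u E' | w F E'; F -> w | E T P; T -> w T' | u u E T' | E u T'; P -> w | E u u; E' -> w u E' | E u E' | ε; T' -> w T T' | ε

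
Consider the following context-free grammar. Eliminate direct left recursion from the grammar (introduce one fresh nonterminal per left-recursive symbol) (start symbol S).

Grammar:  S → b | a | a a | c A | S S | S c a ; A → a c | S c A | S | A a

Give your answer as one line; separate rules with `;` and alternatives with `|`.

S → b S' | a S' | a a S' | c A S'; A → a c A' | S c A A' | S A'; S' → S S' | c a S' | eps; A' → a A' | eps

Left recursion appears on S, A.
For S: α = {S, c a}, β = {b, a, a a, c A}. Rewrite as S → β S' and S' → α S' | ε.
For A: α = {a}, β = {a c, S c A, S}. Rewrite as A → β A' and A' → α A' | ε.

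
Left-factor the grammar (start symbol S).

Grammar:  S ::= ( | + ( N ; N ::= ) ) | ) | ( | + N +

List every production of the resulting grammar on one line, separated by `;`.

S ::= ( | + ( N; N ::= ( | + N + | ) N'; N' ::= ) | eps

N has alternatives sharing prefix ')': factor to N → ) N' with N' → ) | ε.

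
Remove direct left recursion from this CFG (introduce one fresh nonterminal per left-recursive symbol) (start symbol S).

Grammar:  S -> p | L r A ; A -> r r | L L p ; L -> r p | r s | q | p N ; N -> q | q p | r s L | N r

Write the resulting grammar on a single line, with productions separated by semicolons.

S -> p | L r A; A -> r r | L L p; L -> r p | r s | q | p N; N -> q N' | q p N' | r s L N'; N' -> r N' | epsilon

Directly left-recursive nonterminal: N.
For N: α = {r}, β = {q, q p, r s L}. Rewrite as N → β N' and N' → α N' | ε.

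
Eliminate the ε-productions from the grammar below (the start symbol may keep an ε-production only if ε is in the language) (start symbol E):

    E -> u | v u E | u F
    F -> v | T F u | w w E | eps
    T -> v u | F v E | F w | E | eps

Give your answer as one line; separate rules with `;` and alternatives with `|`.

Nullable nonterminals: {F, T}.
ε ∉ L(G), so no ε-production is kept.
Add the nullable-subset variants: F → T F u gives T F u | T u | F u | u. T → F v E gives F v E | v E. T → F w gives F w | w.

E -> u | v u E | u F; F -> v | T F u | T u | F u | u | w w E; T -> v u | F v E | v E | F w | w | E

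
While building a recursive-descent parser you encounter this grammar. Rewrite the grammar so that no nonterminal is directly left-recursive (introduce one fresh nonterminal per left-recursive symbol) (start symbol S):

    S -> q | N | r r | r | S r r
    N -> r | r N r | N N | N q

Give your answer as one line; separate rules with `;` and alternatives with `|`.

Left recursion appears on S, N.
For S: α = {r r}, β = {q, N, r r, r}. Rewrite as S → β S' and S' → α S' | ε.
For N: α = {N, q}, β = {r, r N r}. Rewrite as N → β N' and N' → α N' | ε.

S -> q S' | N S' | r r S' | r S'; N -> r N' | r N r N'; S' -> r r S' | epsilon; N' -> N N' | q N' | epsilon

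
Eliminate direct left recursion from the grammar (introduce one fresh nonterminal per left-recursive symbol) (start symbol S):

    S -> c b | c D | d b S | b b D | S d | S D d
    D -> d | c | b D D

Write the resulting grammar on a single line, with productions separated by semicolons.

Left recursion appears on S.
For S: α = {d, D d}, β = {c b, c D, d b S, b b D}. Rewrite as S → β S' and S' → α S' | ε.

S -> c b S' | c D S' | d b S S' | b b D S'; D -> d | c | b D D; S' -> d S' | D d S' | ε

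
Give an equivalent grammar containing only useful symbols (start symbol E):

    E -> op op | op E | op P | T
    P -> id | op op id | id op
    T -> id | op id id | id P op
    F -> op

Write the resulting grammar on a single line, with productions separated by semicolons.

E -> op op | op E | op P | T; P -> id | op op id | id op; T -> id | op id id | id P op

Generating nonterminals: {E, F, P, T}.
Reachable from E after that: {E, P, T}.
Removed useless symbols: {F} and every production mentioning them.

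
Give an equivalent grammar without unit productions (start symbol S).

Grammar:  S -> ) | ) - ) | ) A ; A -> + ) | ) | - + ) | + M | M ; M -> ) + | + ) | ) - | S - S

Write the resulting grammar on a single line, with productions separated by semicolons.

S -> ) | ) - ) | ) A; A -> + ) | ) | - + ) | + M | ) + | ) - | S - S; M -> ) + | + ) | ) - | S - S

Unit pairs: A ⇒* {M}.
For every A with A ⇒* B via unit rules, add B's non-unit alternatives to A; then delete every rule of the form X → Y.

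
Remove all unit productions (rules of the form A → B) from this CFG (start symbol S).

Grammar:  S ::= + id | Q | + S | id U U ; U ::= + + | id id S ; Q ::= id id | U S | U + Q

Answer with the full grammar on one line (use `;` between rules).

S ::= + id | + S | id U U | id id | U S | U + Q; U ::= + + | id id S; Q ::= id id | U S | U + Q

Unit pairs: S ⇒* {Q}.
Replace each nonterminal's rules with the union of the non-unit rules of every nonterminal it unit-derives.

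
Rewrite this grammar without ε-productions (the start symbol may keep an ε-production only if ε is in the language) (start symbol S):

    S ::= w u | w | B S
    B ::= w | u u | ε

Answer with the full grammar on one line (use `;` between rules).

S ::= w u | w | B S; B ::= w | u u

Nullable nonterminals: {B}.
ε ∉ L(G), so no ε-production is kept.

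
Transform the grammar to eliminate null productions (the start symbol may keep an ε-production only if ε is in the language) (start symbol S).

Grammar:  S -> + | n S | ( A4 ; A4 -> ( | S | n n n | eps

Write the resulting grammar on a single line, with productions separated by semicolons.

S -> + | n S | ( A4 | (; A4 -> ( | S | n n n

The nullable symbols are {A4}.
ε ∉ L(G), so no ε-production is kept.
Expand every rule over subsets of its nullable positions: S → ( A4 gives ( A4 | (.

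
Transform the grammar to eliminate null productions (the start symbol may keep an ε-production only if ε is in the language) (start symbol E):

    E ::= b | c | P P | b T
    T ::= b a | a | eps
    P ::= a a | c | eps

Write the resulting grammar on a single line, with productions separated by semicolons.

E ::= b | c | P P | P | b T | ε; T ::= b a | a; P ::= a a | c

Nullable set = {E, P, T}.
ε ∈ L(G) since E is nullable, so keep E → ε.
Add the nullable-subset variants: E → P P gives P P | P.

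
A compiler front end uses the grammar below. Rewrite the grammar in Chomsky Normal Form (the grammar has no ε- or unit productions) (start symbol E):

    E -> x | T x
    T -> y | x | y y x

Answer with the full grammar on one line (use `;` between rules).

E -> x | T X1; T -> y | x | X2 Y1; X1 -> x; X2 -> y; Y1 -> X2 X1

Introduce a nonterminal for each terminal appearing in a rule of length ≥ 2: X1 → x, X2 → y.
Binarize each right-hand side of length ≥ 3 by chaining fresh nonterminals (Y1, Y2, …): affected rules were T → X2 X2 X1.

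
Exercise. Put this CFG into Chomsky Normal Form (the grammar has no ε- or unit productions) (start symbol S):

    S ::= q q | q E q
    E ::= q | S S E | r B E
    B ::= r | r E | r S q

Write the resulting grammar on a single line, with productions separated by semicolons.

Introduce a nonterminal for each terminal appearing in a rule of length ≥ 2: X1 → q, X2 → r.
Binarize each right-hand side of length ≥ 3 by chaining fresh nonterminals (Y1, Y2, …): affected rules were S → X1 E X1; E → S S E; E → X2 B E; B → X2 S X1.

S ::= X1 X1 | X1 Y1; E ::= q | S Y2 | X2 Y3; B ::= r | X2 E | X2 Y4; X1 ::= q; X2 ::= r; Y1 ::= E X1; Y2 ::= S E; Y3 ::= B E; Y4 ::= S X1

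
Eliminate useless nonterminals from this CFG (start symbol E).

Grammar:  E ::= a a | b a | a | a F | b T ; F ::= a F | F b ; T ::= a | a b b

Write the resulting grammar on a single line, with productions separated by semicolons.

E ::= a a | b a | a | b T; T ::= a | a b b

Generating nonterminals: {E, T}.
Reachable from E after that: {E, T}.
Removed useless symbols: {F} and every production mentioning them.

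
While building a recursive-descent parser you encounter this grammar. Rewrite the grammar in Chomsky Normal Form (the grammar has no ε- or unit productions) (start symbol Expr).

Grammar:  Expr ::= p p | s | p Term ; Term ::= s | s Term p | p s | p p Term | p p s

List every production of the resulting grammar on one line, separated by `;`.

Introduce a nonterminal for each terminal appearing in a rule of length ≥ 2: X1 → p, X2 → s.
Binarize each right-hand side of length ≥ 3 by chaining fresh nonterminals (Y1, Y2, …): affected rules were Term → X2 Term X1; Term → X1 X1 Term; Term → X1 X1 X2.

Expr ::= X1 X1 | s | X1 Term; Term ::= s | X2 Y1 | X1 X2 | X1 Y2 | X1 Y3; X1 ::= p; X2 ::= s; Y1 ::= Term X1; Y2 ::= X1 Term; Y3 ::= X1 X2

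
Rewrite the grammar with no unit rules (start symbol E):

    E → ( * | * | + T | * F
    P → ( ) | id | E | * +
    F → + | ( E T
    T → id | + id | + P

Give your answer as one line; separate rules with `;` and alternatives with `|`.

Unit pairs: P ⇒* {E}.
Replace each nonterminal's rules with the union of the non-unit rules of every nonterminal it unit-derives.

E → ( * | * | + T | * F; P → ( * | * | + T | * F | ( ) | id | * +; F → + | ( E T; T → id | + id | + P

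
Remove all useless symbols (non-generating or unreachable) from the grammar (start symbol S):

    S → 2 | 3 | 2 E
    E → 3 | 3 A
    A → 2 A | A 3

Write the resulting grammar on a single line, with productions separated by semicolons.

Generating nonterminals: {E, S}.
Reachable from S after that: {E, S}.
Removed useless symbols: {A} and every production mentioning them.

S → 2 | 3 | 2 E; E → 3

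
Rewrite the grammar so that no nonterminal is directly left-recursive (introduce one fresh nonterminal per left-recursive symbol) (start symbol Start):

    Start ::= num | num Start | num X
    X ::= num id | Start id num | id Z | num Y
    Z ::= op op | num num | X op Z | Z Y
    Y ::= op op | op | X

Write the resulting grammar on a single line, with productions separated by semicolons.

Start ::= num | num Start | num X; X ::= num id | Start id num | id Z | num Y; Z ::= op op Z1 | num num Z1 | X op Z Z1; Y ::= op op | op | X; Z1 ::= Y Z1 | ε

Left recursion appears on Z.
For Z: α = {Y}, β = {op op, num num, X op Z}. Rewrite as Z → β Z1 and Z1 → α Z1 | ε.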